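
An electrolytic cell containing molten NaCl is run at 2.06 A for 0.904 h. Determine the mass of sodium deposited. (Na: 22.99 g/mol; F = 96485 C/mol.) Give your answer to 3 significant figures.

Charge passed = 2.06 × 3254.4 = 6704 C
Moles of electrons = 6704 / 96485 = 0.06948 mol
Na⁺ + e⁻ → Na, so n(Na) = 0.06948 mol
m = 0.06948 × 22.99 = 1.60 g

1.60 g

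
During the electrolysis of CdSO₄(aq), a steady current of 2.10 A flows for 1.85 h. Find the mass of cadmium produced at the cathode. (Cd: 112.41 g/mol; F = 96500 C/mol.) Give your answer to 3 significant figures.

Q = 2.10 A × 6660 s = 13990 C
n(e⁻) = Q/F = 13990/96500 = 0.1450 mol
Cd²⁺ + 2e⁻ → Cd, so n(Cd) = 0.1450 / 2 = 0.07250 mol
m = 0.07250 × 112.41 = 8.15 g

8.15 g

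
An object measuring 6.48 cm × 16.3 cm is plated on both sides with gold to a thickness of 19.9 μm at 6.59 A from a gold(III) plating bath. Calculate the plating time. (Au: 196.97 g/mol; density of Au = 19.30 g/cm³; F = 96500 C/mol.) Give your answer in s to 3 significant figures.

1810 s

Plated area = 2 × 6.48 × 16.3 = 211.2 cm²
Volume = 211.2 × 19.9×10⁻⁴ cm = 0.4203 cm³
m(Au) = 0.4203 × 19.30 = 8.112 g
n(Au) = 8.112 / 196.97 = 0.04118 mol; n(e⁻) = 3 × 0.04118 = 0.1235 mol
Q = 0.1235 × 96500 = 11920 C
t = 11920 / 6.59 = 1809 s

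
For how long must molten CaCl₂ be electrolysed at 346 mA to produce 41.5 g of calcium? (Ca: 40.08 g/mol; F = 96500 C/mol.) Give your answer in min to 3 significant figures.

n(Ca) = 41.5 / 40.08 = 1.035 mol
Ca²⁺ + 2e⁻ → Ca, so n(e⁻) = 2 × 1.035 = 2.070 mol
Q = 2.070 × 96500 = 1.998×10^5 C
t = Q / I = 1.998×10^5 / 0.346 = 5.775×10^5 s = 9630 min

9630 min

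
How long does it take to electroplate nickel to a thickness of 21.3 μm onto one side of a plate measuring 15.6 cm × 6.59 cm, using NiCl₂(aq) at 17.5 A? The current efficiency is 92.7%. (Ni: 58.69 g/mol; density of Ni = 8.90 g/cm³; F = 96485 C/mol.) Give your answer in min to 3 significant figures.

6.58 min

Plated area = 15.6 × 6.59 = 102.8 cm²
Volume = 102.8 × 21.3×10⁻⁴ cm = 0.2190 cm³
m(Ni) = 0.2190 × 8.90 = 1.949 g
n(Ni) = 1.949 / 58.69 = 0.03321 mol; n(e⁻) = 2 × 0.03321 = 0.06642 mol
Q = 0.06642 × 96485 / 0.927 = 6913 C
t = 6913 / 17.5 = 395.0 s = 6.58 min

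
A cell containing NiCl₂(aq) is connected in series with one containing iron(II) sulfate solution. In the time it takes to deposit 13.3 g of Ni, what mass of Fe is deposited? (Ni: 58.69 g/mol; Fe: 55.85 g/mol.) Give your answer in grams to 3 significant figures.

12.7 g

n(Ni) = 13.3 / 58.69 = 0.2266 mol
Ni²⁺ + 2e⁻ → Ni, so n(e⁻) = 2 × 0.2266 = 0.4532 mol
The cells are in series, so the same charge (and hence the same n(e⁻) = 0.4532 mol) passes through both.
Fe²⁺ + 2e⁻ → Fe, so n(Fe) = 0.4532 / 2 = 0.2266 mol
m(Fe) = 0.2266 × 55.85 = 12.7 g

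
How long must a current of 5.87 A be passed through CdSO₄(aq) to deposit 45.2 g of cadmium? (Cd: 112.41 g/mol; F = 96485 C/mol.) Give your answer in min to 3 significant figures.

n(Cd) = 45.2 / 112.41 = 0.4021 mol
Cd²⁺ + 2e⁻ → Cd, so n(e⁻) = 2 × 0.4021 = 0.8042 mol
Q = 0.8042 × 96485 = 77590 C
t = Q / I = 77590 / 5.87 = 13220 s = 220 min

220 min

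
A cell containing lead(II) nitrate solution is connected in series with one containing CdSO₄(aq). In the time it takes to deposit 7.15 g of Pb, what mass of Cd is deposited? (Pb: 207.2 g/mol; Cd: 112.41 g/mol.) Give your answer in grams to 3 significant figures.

3.88 g

n(Pb) = 7.15 / 207.2 = 0.03451 mol
Pb²⁺ + 2e⁻ → Pb, so n(e⁻) = 2 × 0.03451 = 0.06902 mol
Since the cells are in series, n(e⁻) in the Cd cell is also 0.06902 mol.
Cd²⁺ + 2e⁻ → Cd, so n(Cd) = 0.06902 / 2 = 0.03451 mol
m(Cd) = 0.03451 × 112.41 = 3.88 g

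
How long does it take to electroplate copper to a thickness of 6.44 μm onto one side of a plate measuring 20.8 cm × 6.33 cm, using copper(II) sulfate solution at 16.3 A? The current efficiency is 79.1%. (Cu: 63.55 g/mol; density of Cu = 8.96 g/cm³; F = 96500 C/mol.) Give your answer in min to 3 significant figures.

2.98 min

Plated area = 20.8 × 6.33 = 131.7 cm²
Volume = 131.7 × 6.44×10⁻⁴ cm = 0.08481 cm³
m(Cu) = 0.08481 × 8.96 = 0.7599 g
n(Cu) = 0.7599 / 63.55 = 0.01196 mol; n(e⁻) = 2 × 0.01196 = 0.02392 mol
Q = 0.02392 × 96500 / 0.791 = 2918 C
t = 2918 / 16.3 = 179.0 s = 2.98 min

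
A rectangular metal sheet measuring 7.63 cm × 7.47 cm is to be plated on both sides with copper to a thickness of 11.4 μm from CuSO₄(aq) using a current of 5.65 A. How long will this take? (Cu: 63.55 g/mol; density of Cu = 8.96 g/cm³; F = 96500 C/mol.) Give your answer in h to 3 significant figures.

0.174 h

Plated area = 2 × 7.63 × 7.47 = 114.0 cm²
Volume = 114.0 × 11.4×10⁻⁴ cm = 0.1300 cm³
m(Cu) = 0.1300 × 8.96 = 1.165 g
n(Cu) = 1.165 / 63.55 = 0.01833 mol; n(e⁻) = 2 × 0.01833 = 0.03666 mol
Q = 0.03666 × 96500 = 3538 C
t = 3538 / 5.65 = 626.2 s = 0.174 h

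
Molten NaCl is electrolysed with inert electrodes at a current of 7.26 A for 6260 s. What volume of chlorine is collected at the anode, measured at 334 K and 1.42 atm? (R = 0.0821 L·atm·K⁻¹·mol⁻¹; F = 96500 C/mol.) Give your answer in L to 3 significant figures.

Charge passed = 7.26 × 6260 = 45450 C
Moles of electrons = 45450 / 96500 = 0.4710 mol
2Cl⁻ → Cl₂ + 2e⁻, so n(Cl₂) = 0.4710 / 2 = 0.2355 mol
V = nRT/P = 0.2355 × 0.0821 × 334 / 1.42 = 4.548 L

4.55 L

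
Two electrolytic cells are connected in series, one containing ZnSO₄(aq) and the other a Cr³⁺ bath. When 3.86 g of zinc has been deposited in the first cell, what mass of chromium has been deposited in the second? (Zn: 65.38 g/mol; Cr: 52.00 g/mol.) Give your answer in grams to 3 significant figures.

2.05 g

n(Zn) = 3.86 / 65.38 = 0.05904 mol
Zn²⁺ + 2e⁻ → Zn, so n(e⁻) = 2 × 0.05904 = 0.1181 mol
The cells are in series, so the same charge (and hence the same n(e⁻) = 0.1181 mol) passes through both.
Cr³⁺ + 3e⁻ → Cr, so n(Cr) = 0.1181 / 3 = 0.03937 mol
m(Cr) = 0.03937 × 52.00 = 2.05 g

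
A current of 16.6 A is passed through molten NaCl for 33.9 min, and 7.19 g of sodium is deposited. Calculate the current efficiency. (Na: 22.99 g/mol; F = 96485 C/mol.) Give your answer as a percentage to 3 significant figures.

Q = 16.6 × 2034 = 33760 C
n(e⁻) = 33760 / 96485 = 0.3499 mol
Na⁺ + e⁻ → Na, so theoretical n(Na) = 0.3499 mol → 8.044 g
Efficiency = 7.19 / 8.044 = 0.8938 = 89.4%

89.4%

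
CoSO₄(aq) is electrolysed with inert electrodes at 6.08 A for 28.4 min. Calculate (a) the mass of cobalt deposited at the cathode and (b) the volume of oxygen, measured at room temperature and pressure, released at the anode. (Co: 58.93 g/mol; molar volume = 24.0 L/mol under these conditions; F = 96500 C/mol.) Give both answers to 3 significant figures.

3.16 g Co; 0.644 L O₂

Q = 6.08 × 1704 = 10360 C; n(e⁻) = 10360 / 96500 = 0.1074 mol
Cathode: Co²⁺ + 2e⁻ → Co → n(Co) = 0.1074/2 = 0.05370 mol → 3.16 g
Anode: 2H₂O → O₂ + 4H⁺ + 4e⁻ → n(O₂) = 0.1074/4 = 0.02685 mol → 0.644 L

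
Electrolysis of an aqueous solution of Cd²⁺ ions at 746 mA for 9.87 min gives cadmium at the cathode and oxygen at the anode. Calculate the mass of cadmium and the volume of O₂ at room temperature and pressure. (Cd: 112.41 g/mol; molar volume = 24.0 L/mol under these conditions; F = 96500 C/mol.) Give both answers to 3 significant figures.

Q = 0.746 × 592.2 = 441.8 C; n(e⁻) = 441.8 / 96500 = 0.004578 mol
Cathode: Cd²⁺ + 2e⁻ → Cd → n(Cd) = 0.004578/2 = 0.002289 mol → 0.257 g
Anode: 2H₂O → O₂ + 4H⁺ + 4e⁻ → n(O₂) = 0.004578/4 = 0.001145 mol → 0.0275 L

0.257 g Cd; 0.0275 L O₂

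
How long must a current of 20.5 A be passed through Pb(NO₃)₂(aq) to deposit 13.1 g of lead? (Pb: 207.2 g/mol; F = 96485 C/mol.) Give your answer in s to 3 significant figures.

595 s

n(Pb) = 13.1 / 207.2 = 0.06322 mol
Pb²⁺ + 2e⁻ → Pb, so n(e⁻) = 2 × 0.06322 = 0.1264 mol
Q = 0.1264 × 96485 = 12200 C
t = Q / I = 12200 / 20.5 = 595.1 s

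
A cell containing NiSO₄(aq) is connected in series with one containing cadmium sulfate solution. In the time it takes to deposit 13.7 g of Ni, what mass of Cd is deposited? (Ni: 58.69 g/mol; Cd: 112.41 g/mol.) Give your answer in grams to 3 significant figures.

n(Ni) = 13.7 / 58.69 = 0.2334 mol
Ni²⁺ + 2e⁻ → Ni, so n(e⁻) = 2 × 0.2334 = 0.4668 mol
Since the cells are in series, n(e⁻) in the Cd cell is also 0.4668 mol.
Cd²⁺ + 2e⁻ → Cd, so n(Cd) = 0.4668 / 2 = 0.2334 mol
m(Cd) = 0.2334 × 112.41 = 26.2 g

26.2 g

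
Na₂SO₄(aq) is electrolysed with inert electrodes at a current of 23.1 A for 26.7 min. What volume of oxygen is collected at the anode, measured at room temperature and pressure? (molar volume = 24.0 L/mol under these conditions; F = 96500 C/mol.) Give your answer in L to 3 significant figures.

2.30 L

Q = It = 23.1 × 1602 = 37010 C
n(e⁻) = 37010 / 96500 = 0.3835 mol
2H₂O → O₂ + 4H⁺ + 4e⁻, so n(O₂) = 0.3835 / 4 = 0.09588 mol
V = 0.09588 × 24.0 = 2.301 L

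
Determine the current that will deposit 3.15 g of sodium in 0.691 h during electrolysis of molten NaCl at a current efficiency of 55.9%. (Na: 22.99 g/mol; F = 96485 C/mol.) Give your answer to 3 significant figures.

n(Na) = 3.15 / 22.99 = 0.1370 mol
Na⁺ + e⁻ → Na, so n(e⁻) = 0.1370 mol
Q = 0.1370 × 96485 / 0.559 = 23650 C
I = Q / t = 23650 / 2487.6 s = 9.51 A

9.51 A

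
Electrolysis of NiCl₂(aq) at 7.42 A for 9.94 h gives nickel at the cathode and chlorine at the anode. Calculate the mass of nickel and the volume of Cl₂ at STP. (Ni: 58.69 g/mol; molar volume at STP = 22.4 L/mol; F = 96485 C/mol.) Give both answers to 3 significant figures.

80.8 g Ni; 30.8 L Cl₂

Q = 7.42 × 35784 = 2.655×10^5 C; n(e⁻) = 2.655×10^5 / 96485 = 2.752 mol
Cathode: Ni²⁺ + 2e⁻ → Ni → n(Ni) = 2.752/2 = 1.376 mol → 80.8 g
Anode: 2Cl⁻ → Cl₂ + 2e⁻ → n(Cl₂) = 2.752/2 = 1.376 mol → 30.8 L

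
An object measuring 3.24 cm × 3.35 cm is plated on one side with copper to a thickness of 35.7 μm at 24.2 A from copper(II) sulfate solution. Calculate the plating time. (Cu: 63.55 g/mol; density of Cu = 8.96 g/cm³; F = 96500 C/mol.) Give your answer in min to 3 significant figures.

Plated area = 3.24 × 3.35 = 10.85 cm²
Volume = 10.85 × 35.7×10⁻⁴ cm = 0.03873 cm³
m(Cu) = 0.03873 × 8.96 = 0.3470 g
n(Cu) = 0.3470 / 63.55 = 0.005460 mol; n(e⁻) = 2 × 0.005460 = 0.01092 mol
Q = 0.01092 × 96500 = 1054 C
t = 1054 / 24.2 = 43.55 s = 0.726 min

0.726 min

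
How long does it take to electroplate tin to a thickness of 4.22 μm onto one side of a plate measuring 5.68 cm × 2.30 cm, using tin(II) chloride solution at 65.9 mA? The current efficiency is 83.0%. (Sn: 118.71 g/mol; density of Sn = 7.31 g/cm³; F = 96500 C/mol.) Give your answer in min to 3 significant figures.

20.0 min

Plated area = 5.68 × 2.30 = 13.06 cm²
Volume = 13.06 × 4.22×10⁻⁴ cm = 0.005511 cm³
m(Sn) = 0.005511 × 7.31 = 0.04029 g
n(Sn) = 0.04029 / 118.71 = 3.394×10^-4 mol; n(e⁻) = 2 × 3.394×10^-4 = 6.788×10^-4 mol
Q = 6.788×10^-4 × 96500 / 0.830 = 78.92 C
t = 78.92 / 0.0659 = 1198 s = 20.0 min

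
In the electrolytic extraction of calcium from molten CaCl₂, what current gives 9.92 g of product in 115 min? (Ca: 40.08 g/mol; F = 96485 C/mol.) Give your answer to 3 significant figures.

n(Ca) = 9.92 / 40.08 = 0.2475 mol
Ca²⁺ + 2e⁻ → Ca, so n(e⁻) = 2 × 0.2475 = 0.4950 mol
Q = 0.4950 × 96485 = 47760 C
I = Q / t = 47760 / 6900 s = 6.92 A

6.92 A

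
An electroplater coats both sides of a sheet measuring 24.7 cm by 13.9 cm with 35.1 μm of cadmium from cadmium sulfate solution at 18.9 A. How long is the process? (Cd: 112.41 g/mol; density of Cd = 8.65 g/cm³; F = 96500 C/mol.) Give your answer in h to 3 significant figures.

0.526 h

Plated area = 2 × 24.7 × 13.9 = 686.7 cm²
Volume = 686.7 × 35.1×10⁻⁴ cm = 2.410 cm³
m(Cd) = 2.410 × 8.65 = 20.85 g
n(Cd) = 20.85 / 112.41 = 0.1855 mol; n(e⁻) = 2 × 0.1855 = 0.3710 mol
Q = 0.3710 × 96500 = 35800 C
t = 35800 / 18.9 = 1894 s = 0.526 h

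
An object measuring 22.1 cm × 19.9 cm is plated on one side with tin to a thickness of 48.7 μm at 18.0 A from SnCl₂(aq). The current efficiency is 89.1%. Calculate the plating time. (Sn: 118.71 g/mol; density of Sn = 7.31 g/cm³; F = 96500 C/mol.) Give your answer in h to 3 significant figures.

Plated area = 22.1 × 19.9 = 439.8 cm²
Volume = 439.8 × 48.7×10⁻⁴ cm = 2.142 cm³
m(Sn) = 2.142 × 7.31 = 15.66 g
n(Sn) = 15.66 / 118.71 = 0.1319 mol; n(e⁻) = 2 × 0.1319 = 0.2638 mol
Q = 0.2638 × 96500 / 0.891 = 28570 C
t = 28570 / 18.0 = 1587 s = 0.441 h

0.441 h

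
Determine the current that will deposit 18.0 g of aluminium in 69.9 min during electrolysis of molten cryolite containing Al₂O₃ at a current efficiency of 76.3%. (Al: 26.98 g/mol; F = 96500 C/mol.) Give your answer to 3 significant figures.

n(Al) = 18.0 / 26.98 = 0.6672 mol
Al³⁺ + 3e⁻ → Al, so n(e⁻) = 3 × 0.6672 = 2.002 mol
Q = 2.002 × 96500 / 0.763 = 2.532×10^5 C
I = Q / t = 2.532×10^5 / 4194 s = 60.4 A

60.4 A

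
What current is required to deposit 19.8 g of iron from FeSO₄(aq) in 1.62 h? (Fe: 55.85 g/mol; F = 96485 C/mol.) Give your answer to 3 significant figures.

11.7 A

n(Fe) = 19.8 / 55.85 = 0.3545 mol
Fe²⁺ + 2e⁻ → Fe, so n(e⁻) = 2 × 0.3545 = 0.7090 mol
Q = 0.7090 × 96485 = 68410 C
I = Q / t = 68410 / 5832 s = 11.7 A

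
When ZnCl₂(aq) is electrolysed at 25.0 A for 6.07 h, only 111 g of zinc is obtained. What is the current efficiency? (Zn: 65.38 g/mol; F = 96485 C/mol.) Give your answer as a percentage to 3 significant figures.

60.0%

Q = 25.0 × 21852 = 5.463×10^5 C
n(e⁻) = 5.463×10^5 / 96485 = 5.662 mol
Zn²⁺ + 2e⁻ → Zn, so theoretical n(Zn) = 2.831 mol → 185.1 g
Efficiency = 111 / 185.1 = 0.5997 = 60.0%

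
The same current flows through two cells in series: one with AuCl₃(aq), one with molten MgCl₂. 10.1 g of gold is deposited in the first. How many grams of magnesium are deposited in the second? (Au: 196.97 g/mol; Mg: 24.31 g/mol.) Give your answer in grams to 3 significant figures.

n(Au) = 10.1 / 196.97 = 0.05128 mol
Au³⁺ + 3e⁻ → Au, so n(e⁻) = 3 × 0.05128 = 0.1538 mol
In series, the same 0.1538 mol of electrons flows through the second cell.
Mg²⁺ + 2e⁻ → Mg, so n(Mg) = 0.1538 / 2 = 0.07690 mol
m(Mg) = 0.07690 × 24.31 = 1.87 g

1.87 g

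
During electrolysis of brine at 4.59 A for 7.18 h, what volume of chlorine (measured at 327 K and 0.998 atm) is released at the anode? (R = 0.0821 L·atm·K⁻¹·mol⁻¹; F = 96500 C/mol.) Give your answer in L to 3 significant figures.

16.5 L

Q = It = 4.59 × 25848 = 1.186×10^5 C
n(e⁻) = 1.186×10^5 / 96500 = 1.229 mol
2Cl⁻ → Cl₂ + 2e⁻, so n(Cl₂) = 1.229 / 2 = 0.6145 mol
V = nRT/P = 0.6145 × 0.0821 × 327 / 0.998 = 16.53 L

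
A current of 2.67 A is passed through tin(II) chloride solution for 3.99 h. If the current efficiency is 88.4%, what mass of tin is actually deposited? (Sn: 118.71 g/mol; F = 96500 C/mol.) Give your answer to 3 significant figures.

20.9 g

Q = 2.67 × 14364 = 38350 C
n(e⁻) = 38350 / 96500 = 0.3974 mol
Sn²⁺ + 2e⁻ → Sn, so theoretical m(Sn) = 0.1987 × 118.71 = 23.59 g
Actual mass = 88.4% × 23.59 = 20.9 g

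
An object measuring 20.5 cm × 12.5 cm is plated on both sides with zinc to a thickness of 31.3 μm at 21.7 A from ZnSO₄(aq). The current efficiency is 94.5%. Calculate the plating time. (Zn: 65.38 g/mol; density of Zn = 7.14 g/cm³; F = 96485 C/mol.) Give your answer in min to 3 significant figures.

Plated area = 2 × 20.5 × 12.5 = 512.5 cm²
Volume = 512.5 × 31.3×10⁻⁴ cm = 1.604 cm³
m(Zn) = 1.604 × 7.14 = 11.45 g
n(Zn) = 11.45 / 65.38 = 0.1751 mol; n(e⁻) = 2 × 0.1751 = 0.3502 mol
Q = 0.3502 × 96485 / 0.945 = 35760 C
t = 35760 / 21.7 = 1648 s = 27.5 min

27.5 min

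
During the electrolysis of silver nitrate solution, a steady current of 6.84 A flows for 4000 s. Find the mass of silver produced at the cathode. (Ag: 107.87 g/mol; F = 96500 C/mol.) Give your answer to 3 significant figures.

30.6 g

Q = It = 6.84 × 4000 = 27360 C
Moles of electrons = 27360 / 96500 = 0.2835 mol
Ag⁺ + e⁻ → Ag, so n(Ag) = 0.2835 mol
m = 0.2835 × 107.87 = 30.6 g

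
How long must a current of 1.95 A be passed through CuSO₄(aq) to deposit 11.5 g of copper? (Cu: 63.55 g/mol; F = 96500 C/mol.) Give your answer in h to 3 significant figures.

4.98 h

n(Cu) = 11.5 / 63.55 = 0.1810 mol
Cu²⁺ + 2e⁻ → Cu, so n(e⁻) = 2 × 0.1810 = 0.3620 mol
Q = 0.3620 × 96500 = 34930 C
t = Q / I = 34930 / 1.95 = 17910 s = 4.98 h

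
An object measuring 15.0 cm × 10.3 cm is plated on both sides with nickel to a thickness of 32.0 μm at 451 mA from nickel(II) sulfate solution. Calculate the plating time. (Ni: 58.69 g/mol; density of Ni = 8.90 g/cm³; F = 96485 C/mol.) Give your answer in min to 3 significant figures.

1070 min

Plated area = 2 × 15.0 × 10.3 = 309.0 cm²
Volume = 309.0 × 32.0×10⁻⁴ cm = 0.9888 cm³
m(Ni) = 0.9888 × 8.90 = 8.800 g
n(Ni) = 8.800 / 58.69 = 0.1499 mol; n(e⁻) = 2 × 0.1499 = 0.2998 mol
Q = 0.2998 × 96485 = 28930 C
t = 28930 / 0.451 = 64150 s = 1070 min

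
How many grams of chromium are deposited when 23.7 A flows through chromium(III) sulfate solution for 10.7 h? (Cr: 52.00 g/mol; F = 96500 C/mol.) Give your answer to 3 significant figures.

164 g

Charge passed = 23.7 × 38520 = 9.129×10^5 C
Moles of electrons = 9.129×10^5 / 96500 = 9.460 mol
Cr³⁺ + 3e⁻ → Cr, so n(Cr) = 9.460 / 3 = 3.153 mol
m = 3.153 × 52.00 = 164 g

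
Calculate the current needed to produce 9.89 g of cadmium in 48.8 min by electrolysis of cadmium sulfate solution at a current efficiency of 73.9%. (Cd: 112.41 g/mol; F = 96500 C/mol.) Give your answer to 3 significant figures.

n(Cd) = 9.89 / 112.41 = 0.08798 mol
Cd²⁺ + 2e⁻ → Cd, so n(e⁻) = 2 × 0.08798 = 0.1760 mol
Q = 0.1760 × 96500 / 0.739 = 22980 C
I = Q / t = 22980 / 2928 s = 7.85 A

7.85 A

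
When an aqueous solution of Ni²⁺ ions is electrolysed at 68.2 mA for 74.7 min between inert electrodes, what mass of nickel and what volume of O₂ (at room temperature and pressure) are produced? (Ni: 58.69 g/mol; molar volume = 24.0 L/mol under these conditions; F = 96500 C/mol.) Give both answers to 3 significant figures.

0.0930 g Ni; 0.0190 L O₂

Q = 0.0682 × 4482 = 305.7 C; n(e⁻) = 305.7 / 96500 = 0.003168 mol
Cathode: Ni²⁺ + 2e⁻ → Ni → n(Ni) = 0.003168/2 = 0.001584 mol → 0.0930 g
Anode: 2H₂O → O₂ + 4H⁺ + 4e⁻ → n(O₂) = 0.003168/4 = 7.920×10^-4 mol → 0.0190 L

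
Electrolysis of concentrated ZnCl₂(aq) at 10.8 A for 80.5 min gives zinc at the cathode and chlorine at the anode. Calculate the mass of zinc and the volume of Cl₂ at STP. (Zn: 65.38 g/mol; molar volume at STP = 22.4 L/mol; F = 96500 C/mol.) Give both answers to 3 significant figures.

Q = 10.8 × 4830 = 52160 C; n(e⁻) = 52160 / 96500 = 0.5405 mol
Cathode: Zn²⁺ + 2e⁻ → Zn → n(Zn) = 0.5405/2 = 0.2703 mol → 17.7 g
Anode: 2Cl⁻ → Cl₂ + 2e⁻ → n(Cl₂) = 0.5405/2 = 0.2703 mol → 6.05 L

17.7 g Zn; 6.05 L Cl₂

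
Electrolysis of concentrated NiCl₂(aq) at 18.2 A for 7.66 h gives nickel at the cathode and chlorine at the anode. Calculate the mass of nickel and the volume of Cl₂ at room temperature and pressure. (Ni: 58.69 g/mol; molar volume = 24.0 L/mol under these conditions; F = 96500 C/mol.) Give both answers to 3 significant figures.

153 g Ni; 62.4 L Cl₂

Q = 18.2 × 27576 = 5.019×10^5 C; n(e⁻) = 5.019×10^5 / 96500 = 5.201 mol
Cathode: Ni²⁺ + 2e⁻ → Ni → n(Ni) = 5.201/2 = 2.601 mol → 153 g
Anode: 2Cl⁻ → Cl₂ + 2e⁻ → n(Cl₂) = 5.201/2 = 2.601 mol → 62.4 L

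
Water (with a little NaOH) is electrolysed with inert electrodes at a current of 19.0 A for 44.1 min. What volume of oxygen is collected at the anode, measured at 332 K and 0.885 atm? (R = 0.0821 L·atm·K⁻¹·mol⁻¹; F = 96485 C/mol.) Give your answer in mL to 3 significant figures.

Q = 19.0 A × 2646 s = 50270 C
n(e⁻) = 50270 / 96485 = 0.5210 mol
2H₂O → O₂ + 4H⁺ + 4e⁻, so n(O₂) = 0.5210 / 4 = 0.1303 mol
V = nRT/P = 0.1303 × 0.0821 × 332 / 0.885 = 4.013 L
= 4010 mL

4010 mL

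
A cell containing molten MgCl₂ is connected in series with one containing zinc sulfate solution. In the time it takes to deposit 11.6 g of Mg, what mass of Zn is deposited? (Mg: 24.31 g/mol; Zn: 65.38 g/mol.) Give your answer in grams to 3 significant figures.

n(Mg) = 11.6 / 24.31 = 0.4772 mol
Mg²⁺ + 2e⁻ → Mg, so n(e⁻) = 2 × 0.4772 = 0.9544 mol
The cells are in series, so the same charge (and hence the same n(e⁻) = 0.9544 mol) passes through both.
Zn²⁺ + 2e⁻ → Zn, so n(Zn) = 0.9544 / 2 = 0.4772 mol
m(Zn) = 0.4772 × 65.38 = 31.2 g

31.2 g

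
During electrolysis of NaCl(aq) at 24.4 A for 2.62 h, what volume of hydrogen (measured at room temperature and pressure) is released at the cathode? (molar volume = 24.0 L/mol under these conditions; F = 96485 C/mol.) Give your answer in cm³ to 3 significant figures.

28600 cm³

Q = 24.4 A × 9432 s = 2.301×10^5 C
Moles of electrons = 2.301×10^5 / 96485 = 2.385 mol
2H⁺ + 2e⁻ → H₂, so n(H₂) = 2.385 / 2 = 1.193 mol
V = 1.193 × 24.0 = 28.63 L
= 28600 cm³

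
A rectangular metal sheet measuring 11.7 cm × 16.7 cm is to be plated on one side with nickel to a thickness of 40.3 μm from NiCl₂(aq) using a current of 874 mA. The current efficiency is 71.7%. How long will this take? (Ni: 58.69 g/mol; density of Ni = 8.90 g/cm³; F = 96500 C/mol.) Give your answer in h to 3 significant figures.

Plated area = 11.7 × 16.7 = 195.4 cm²
Volume = 195.4 × 40.3×10⁻⁴ cm = 0.7875 cm³
m(Ni) = 0.7875 × 8.90 = 7.009 g
n(Ni) = 7.009 / 58.69 = 0.1194 mol; n(e⁻) = 2 × 0.1194 = 0.2388 mol
Q = 0.2388 × 96500 / 0.717 = 32140 C
t = 32140 / 0.874 = 36770 s = 10.2 h

10.2 h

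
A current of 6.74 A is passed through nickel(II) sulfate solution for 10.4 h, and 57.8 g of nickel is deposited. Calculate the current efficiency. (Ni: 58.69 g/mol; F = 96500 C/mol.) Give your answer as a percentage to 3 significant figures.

Q = 6.74 × 37440 = 2.523×10^5 C
n(e⁻) = 2.523×10^5 / 96500 = 2.615 mol
Ni²⁺ + 2e⁻ → Ni, so theoretical n(Ni) = 1.308 mol → 76.77 g
Efficiency = 57.8 / 76.77 = 0.7529 = 75.3%

75.3%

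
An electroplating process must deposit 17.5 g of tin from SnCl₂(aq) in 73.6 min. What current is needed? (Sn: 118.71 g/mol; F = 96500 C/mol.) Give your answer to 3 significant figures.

n(Sn) = 17.5 / 118.71 = 0.1474 mol
Sn²⁺ + 2e⁻ → Sn, so n(e⁻) = 2 × 0.1474 = 0.2948 mol
Q = 0.2948 × 96500 = 28450 C
I = Q / t = 28450 / 4416 s = 6.44 A

6.44 A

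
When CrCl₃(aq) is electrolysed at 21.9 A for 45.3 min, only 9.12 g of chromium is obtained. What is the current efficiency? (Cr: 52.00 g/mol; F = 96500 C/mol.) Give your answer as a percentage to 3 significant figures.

Q = 21.9 × 2718 = 59520 C
n(e⁻) = 59520 / 96500 = 0.6168 mol
Cr³⁺ + 3e⁻ → Cr, so theoretical n(Cr) = 0.2056 mol → 10.69 g
Efficiency = 9.12 / 10.69 = 0.8531 = 85.3%

85.3%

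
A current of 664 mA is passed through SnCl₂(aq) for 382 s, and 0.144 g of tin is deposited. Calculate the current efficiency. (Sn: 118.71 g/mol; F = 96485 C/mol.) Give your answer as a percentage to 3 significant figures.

92.3%

Q = 0.664 × 382 = 253.6 C
n(e⁻) = 253.6 / 96485 = 0.002628 mol
Sn²⁺ + 2e⁻ → Sn, so theoretical n(Sn) = 0.001314 mol → 0.1560 g
Efficiency = 0.144 / 0.1560 = 0.9231 = 92.3%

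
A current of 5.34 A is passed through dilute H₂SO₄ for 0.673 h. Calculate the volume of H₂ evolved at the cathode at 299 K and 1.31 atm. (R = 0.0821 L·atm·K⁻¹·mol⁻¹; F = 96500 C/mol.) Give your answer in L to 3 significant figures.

Charge passed = 5.34 × 2422.8 = 12940 C
n(e⁻) = 12940 / 96500 = 0.1341 mol
2H⁺ + 2e⁻ → H₂, so n(H₂) = 0.1341 / 2 = 0.06705 mol
V = nRT/P = 0.06705 × 0.0821 × 299 / 1.31 = 1.256 L

1.26 L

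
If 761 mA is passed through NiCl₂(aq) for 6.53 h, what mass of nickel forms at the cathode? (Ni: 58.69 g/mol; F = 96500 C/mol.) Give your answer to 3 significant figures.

5.44 g

Charge passed = 0.761 × 23508 = 17890 C
n(e⁻) = Q/F = 17890/96500 = 0.1854 mol
Ni²⁺ + 2e⁻ → Ni, so n(Ni) = 0.1854 / 2 = 0.09270 mol
m = 0.09270 × 58.69 = 5.44 g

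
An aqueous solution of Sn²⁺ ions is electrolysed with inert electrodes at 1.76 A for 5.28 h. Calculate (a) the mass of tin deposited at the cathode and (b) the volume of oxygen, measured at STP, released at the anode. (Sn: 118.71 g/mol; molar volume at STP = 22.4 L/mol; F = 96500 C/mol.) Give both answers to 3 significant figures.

20.6 g Sn; 1.94 L O₂

Q = 1.76 × 19008 = 33450 C; n(e⁻) = 33450 / 96500 = 0.3466 mol
Cathode: Sn²⁺ + 2e⁻ → Sn → n(Sn) = 0.3466/2 = 0.1733 mol → 20.6 g
Anode: 2H₂O → O₂ + 4H⁺ + 4e⁻ → n(O₂) = 0.3466/4 = 0.08665 mol → 1.94 L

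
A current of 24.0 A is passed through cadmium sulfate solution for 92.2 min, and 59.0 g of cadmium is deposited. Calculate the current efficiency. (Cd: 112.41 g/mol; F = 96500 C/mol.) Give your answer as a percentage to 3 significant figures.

Q = 24.0 × 5532 = 1.328×10^5 C
n(e⁻) = 1.328×10^5 / 96500 = 1.376 mol
Cd²⁺ + 2e⁻ → Cd, so theoretical n(Cd) = 0.6880 mol → 77.34 g
Efficiency = 59.0 / 77.34 = 0.7629 = 76.3%

76.3%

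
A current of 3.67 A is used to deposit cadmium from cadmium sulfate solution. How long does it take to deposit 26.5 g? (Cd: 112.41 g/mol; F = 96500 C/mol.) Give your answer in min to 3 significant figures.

207 min

n(Cd) = 26.5 / 112.41 = 0.2357 mol
Cd²⁺ + 2e⁻ → Cd, so n(e⁻) = 2 × 0.2357 = 0.4714 mol
Q = 0.4714 × 96500 = 45490 C
t = Q / I = 45490 / 3.67 = 12400 s = 207 min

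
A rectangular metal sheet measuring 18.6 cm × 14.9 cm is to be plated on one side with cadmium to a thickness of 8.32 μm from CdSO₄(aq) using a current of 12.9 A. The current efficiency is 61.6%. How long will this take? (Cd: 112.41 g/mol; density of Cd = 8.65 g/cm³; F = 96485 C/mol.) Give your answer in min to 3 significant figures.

7.18 min

Plated area = 18.6 × 14.9 = 277.1 cm²
Volume = 277.1 × 8.32×10⁻⁴ cm = 0.2305 cm³
m(Cd) = 0.2305 × 8.65 = 1.994 g
n(Cd) = 1.994 / 112.41 = 0.01774 mol; n(e⁻) = 2 × 0.01774 = 0.03548 mol
Q = 0.03548 × 96485 / 0.616 = 5557 C
t = 5557 / 12.9 = 430.8 s = 7.18 min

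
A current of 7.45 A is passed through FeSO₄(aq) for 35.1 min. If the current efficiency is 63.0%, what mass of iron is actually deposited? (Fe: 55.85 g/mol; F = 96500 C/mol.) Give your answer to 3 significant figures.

2.86 g

Q = 7.45 × 2106 = 15690 C
n(e⁻) = 15690 / 96500 = 0.1626 mol
Fe²⁺ + 2e⁻ → Fe, so theoretical m(Fe) = 0.08130 × 55.85 = 4.541 g
Actual mass = 63.0% × 4.541 = 2.86 g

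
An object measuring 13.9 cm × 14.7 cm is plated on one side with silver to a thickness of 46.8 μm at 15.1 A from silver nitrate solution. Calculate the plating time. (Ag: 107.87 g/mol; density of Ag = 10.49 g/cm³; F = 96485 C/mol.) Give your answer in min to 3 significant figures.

Plated area = 13.9 × 14.7 = 204.3 cm²
Volume = 204.3 × 46.8×10⁻⁴ cm = 0.9561 cm³
m(Ag) = 0.9561 × 10.49 = 10.03 g
n(Ag) = 10.03 / 107.87 = 0.09298 mol; n(e⁻) = 0.09298 mol
Q = 0.09298 × 96485 = 8971 C
t = 8971 / 15.1 = 594.1 s = 9.90 min

9.90 min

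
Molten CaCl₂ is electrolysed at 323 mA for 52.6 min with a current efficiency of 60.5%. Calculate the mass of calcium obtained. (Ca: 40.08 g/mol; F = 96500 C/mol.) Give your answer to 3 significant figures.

0.128 g

Q = 0.323 × 3156 = 1019 C
n(e⁻) = 1019 / 96500 = 0.01056 mol
Ca²⁺ + 2e⁻ → Ca, so theoretical m(Ca) = 0.005280 × 40.08 = 0.2116 g
Actual mass = 60.5% × 0.2116 = 0.128 g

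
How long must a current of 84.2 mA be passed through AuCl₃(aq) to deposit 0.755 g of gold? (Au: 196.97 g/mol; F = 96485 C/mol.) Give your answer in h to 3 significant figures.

3.66 h

n(Au) = 0.755 / 196.97 = 0.003833 mol
Au³⁺ + 3e⁻ → Au, so n(e⁻) = 3 × 0.003833 = 0.01150 mol
Q = 0.01150 × 96485 = 1110 C
t = Q / I = 1110 / 0.0842 = 13180 s = 3.66 h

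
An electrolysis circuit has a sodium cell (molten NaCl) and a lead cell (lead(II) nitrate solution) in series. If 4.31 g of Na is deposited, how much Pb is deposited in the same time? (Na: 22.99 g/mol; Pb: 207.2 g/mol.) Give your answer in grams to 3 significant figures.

n(Na) = 4.31 / 22.99 = 0.1875 mol
Na⁺ + e⁻ → Na, so n(e⁻) = 0.1875 mol
Since the cells are in series, n(e⁻) in the Pb cell is also 0.1875 mol.
Pb²⁺ + 2e⁻ → Pb, so n(Pb) = 0.1875 / 2 = 0.09375 mol
m(Pb) = 0.09375 × 207.2 = 19.4 g

19.4 g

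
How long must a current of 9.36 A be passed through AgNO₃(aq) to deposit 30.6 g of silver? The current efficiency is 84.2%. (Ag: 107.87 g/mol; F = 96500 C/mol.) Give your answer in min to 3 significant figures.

n(Ag) = 30.6 / 107.87 = 0.2837 mol
Ag⁺ + e⁻ → Ag, so n(e⁻) = 0.2837 mol
Q = 0.2837 × 96500 / 0.842 = 32510 C
t = Q / I = 32510 / 9.36 = 3473 s = 57.9 min

57.9 min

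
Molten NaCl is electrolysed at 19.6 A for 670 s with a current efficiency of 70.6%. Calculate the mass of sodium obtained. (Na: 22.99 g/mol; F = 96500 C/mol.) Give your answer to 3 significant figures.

2.21 g

Q = 19.6 × 670 = 13130 C
n(e⁻) = 13130 / 96500 = 0.1361 mol
Na⁺ + e⁻ → Na, so theoretical m(Na) = 0.1361 × 22.99 = 3.129 g
Actual mass = 70.6% × 3.129 = 2.21 g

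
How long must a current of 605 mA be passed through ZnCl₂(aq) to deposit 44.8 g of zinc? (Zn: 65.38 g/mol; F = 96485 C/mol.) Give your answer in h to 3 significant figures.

n(Zn) = 44.8 / 65.38 = 0.6852 mol
Zn²⁺ + 2e⁻ → Zn, so n(e⁻) = 2 × 0.6852 = 1.370 mol
Q = 1.370 × 96485 = 1.322×10^5 C
t = Q / I = 1.322×10^5 / 0.605 = 2.185×10^5 s = 60.7 h

60.7 h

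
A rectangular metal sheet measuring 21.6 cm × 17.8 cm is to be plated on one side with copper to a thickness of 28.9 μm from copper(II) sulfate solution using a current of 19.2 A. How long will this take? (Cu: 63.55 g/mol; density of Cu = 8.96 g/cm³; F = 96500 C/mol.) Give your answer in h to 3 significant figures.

0.437 h

Plated area = 21.6 × 17.8 = 384.5 cm²
Volume = 384.5 × 28.9×10⁻⁴ cm = 1.111 cm³
m(Cu) = 1.111 × 8.96 = 9.955 g
n(Cu) = 9.955 / 63.55 = 0.1566 mol; n(e⁻) = 2 × 0.1566 = 0.3132 mol
Q = 0.3132 × 96500 = 30220 C
t = 30220 / 19.2 = 1574 s = 0.437 h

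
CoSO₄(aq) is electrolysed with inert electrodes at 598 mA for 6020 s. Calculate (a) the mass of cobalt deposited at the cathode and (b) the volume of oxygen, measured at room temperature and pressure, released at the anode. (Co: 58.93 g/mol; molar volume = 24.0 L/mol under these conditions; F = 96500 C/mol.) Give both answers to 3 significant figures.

1.10 g Co; 0.224 L O₂

Q = 0.598 × 6020 = 3600 C; n(e⁻) = 3600 / 96500 = 0.03731 mol
Cathode: Co²⁺ + 2e⁻ → Co → n(Co) = 0.03731/2 = 0.01866 mol → 1.10 g
Anode: 2H₂O → O₂ + 4H⁺ + 4e⁻ → n(O₂) = 0.03731/4 = 0.009328 mol → 0.224 L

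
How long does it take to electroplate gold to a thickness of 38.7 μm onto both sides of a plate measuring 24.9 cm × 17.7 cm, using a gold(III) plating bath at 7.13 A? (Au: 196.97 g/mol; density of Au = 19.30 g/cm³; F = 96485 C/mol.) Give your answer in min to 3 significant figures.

226 min

Plated area = 2 × 24.9 × 17.7 = 881.5 cm²
Volume = 881.5 × 38.7×10⁻⁴ cm = 3.411 cm³
m(Au) = 3.411 × 19.30 = 65.83 g
n(Au) = 65.83 / 196.97 = 0.3342 mol; n(e⁻) = 3 × 0.3342 = 1.003 mol
Q = 1.003 × 96485 = 96770 C
t = 96770 / 7.13 = 13570 s = 226 min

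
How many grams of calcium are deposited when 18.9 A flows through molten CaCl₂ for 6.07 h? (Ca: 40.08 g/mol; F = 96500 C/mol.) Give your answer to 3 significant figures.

Q = 18.9 A × 21852 s = 4.130×10^5 C
n(e⁻) = 4.130×10^5 / 96500 = 4.280 mol
Ca²⁺ + 2e⁻ → Ca, so n(Ca) = 4.280 / 2 = 2.140 mol
m = 2.140 × 40.08 = 85.8 g

85.8 g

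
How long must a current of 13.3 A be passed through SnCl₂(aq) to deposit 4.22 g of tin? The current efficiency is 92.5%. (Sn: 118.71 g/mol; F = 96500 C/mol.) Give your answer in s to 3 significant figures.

558 s

n(Sn) = 4.22 / 118.71 = 0.03555 mol
Sn²⁺ + 2e⁻ → Sn, so n(e⁻) = 2 × 0.03555 = 0.07110 mol
Q = 0.07110 × 96500 / 0.925 = 7417 C
t = Q / I = 7417 / 13.3 = 557.7 s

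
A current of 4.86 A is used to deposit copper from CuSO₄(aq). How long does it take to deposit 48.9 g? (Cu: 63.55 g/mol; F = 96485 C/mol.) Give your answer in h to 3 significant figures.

n(Cu) = 48.9 / 63.55 = 0.7695 mol
Cu²⁺ + 2e⁻ → Cu, so n(e⁻) = 2 × 0.7695 = 1.539 mol
Q = 1.539 × 96485 = 1.485×10^5 C
t = Q / I = 1.485×10^5 / 4.86 = 30560 s = 8.49 h

8.49 h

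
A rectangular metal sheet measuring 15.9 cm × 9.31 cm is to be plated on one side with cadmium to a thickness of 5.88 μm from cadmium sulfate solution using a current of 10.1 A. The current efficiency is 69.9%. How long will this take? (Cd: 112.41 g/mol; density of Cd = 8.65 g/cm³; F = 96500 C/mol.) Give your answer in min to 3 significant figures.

Plated area = 15.9 × 9.31 = 148.0 cm²
Volume = 148.0 × 5.88×10⁻⁴ cm = 0.08702 cm³
m(Cd) = 0.08702 × 8.65 = 0.7527 g
n(Cd) = 0.7527 / 112.41 = 0.006696 mol; n(e⁻) = 2 × 0.006696 = 0.01339 mol
Q = 0.01339 × 96500 / 0.699 = 1849 C
t = 1849 / 10.1 = 183.1 s = 3.05 min

3.05 min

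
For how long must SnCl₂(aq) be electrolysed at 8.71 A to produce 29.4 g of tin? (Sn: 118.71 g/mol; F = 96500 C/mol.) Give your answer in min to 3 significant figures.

91.5 min

n(Sn) = 29.4 / 118.71 = 0.2477 mol
Sn²⁺ + 2e⁻ → Sn, so n(e⁻) = 2 × 0.2477 = 0.4954 mol
Q = 0.4954 × 96500 = 47810 C
t = Q / I = 47810 / 8.71 = 5489 s = 91.5 min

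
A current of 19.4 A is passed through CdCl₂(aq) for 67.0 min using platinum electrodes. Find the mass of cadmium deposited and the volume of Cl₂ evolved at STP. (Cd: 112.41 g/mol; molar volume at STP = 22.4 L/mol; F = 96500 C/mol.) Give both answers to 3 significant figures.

Q = 19.4 × 4020 = 77990 C; n(e⁻) = 77990 / 96500 = 0.8082 mol
Cathode: Cd²⁺ + 2e⁻ → Cd → n(Cd) = 0.8082/2 = 0.4041 mol → 45.4 g
Anode: 2Cl⁻ → Cl₂ + 2e⁻ → n(Cl₂) = 0.8082/2 = 0.4041 mol → 9.05 L

45.4 g Cd; 9.05 L Cl₂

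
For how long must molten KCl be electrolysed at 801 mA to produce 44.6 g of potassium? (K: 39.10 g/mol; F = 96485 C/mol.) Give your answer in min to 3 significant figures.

n(K) = 44.6 / 39.10 = 1.141 mol
K⁺ + e⁻ → K, so n(e⁻) = 1.141 mol
Q = 1.141 × 96485 = 1.101×10^5 C
t = Q / I = 1.101×10^5 / 0.801 = 1.375×10^5 s = 2290 min

2290 min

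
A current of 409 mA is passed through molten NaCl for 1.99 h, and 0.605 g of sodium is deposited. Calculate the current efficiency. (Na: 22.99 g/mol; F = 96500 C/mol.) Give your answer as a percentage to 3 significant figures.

86.7%

Q = 0.409 × 7164 = 2930 C
n(e⁻) = 2930 / 96500 = 0.03036 mol
Na⁺ + e⁻ → Na, so theoretical n(Na) = 0.03036 mol → 0.6980 g
Efficiency = 0.605 / 0.6980 = 0.8668 = 86.7%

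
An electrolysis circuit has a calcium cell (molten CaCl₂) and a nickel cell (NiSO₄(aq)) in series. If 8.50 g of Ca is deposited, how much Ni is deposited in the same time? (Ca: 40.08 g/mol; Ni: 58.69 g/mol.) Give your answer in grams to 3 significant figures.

n(Ca) = 8.50 / 40.08 = 0.2121 mol
Ca²⁺ + 2e⁻ → Ca, so n(e⁻) = 2 × 0.2121 = 0.4242 mol
The cells are in series, so the same charge (and hence the same n(e⁻) = 0.4242 mol) passes through both.
Ni²⁺ + 2e⁻ → Ni, so n(Ni) = 0.4242 / 2 = 0.2121 mol
m(Ni) = 0.2121 × 58.69 = 12.4 g

12.4 g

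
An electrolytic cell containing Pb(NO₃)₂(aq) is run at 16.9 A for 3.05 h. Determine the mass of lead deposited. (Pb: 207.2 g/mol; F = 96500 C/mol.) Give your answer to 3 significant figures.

Q = 16.9 A × 10980 s = 1.856×10^5 C
n(e⁻) = 1.856×10^5 / 96500 = 1.923 mol
Pb²⁺ + 2e⁻ → Pb, so n(Pb) = 1.923 / 2 = 0.9615 mol
m = 0.9615 × 207.2 = 199 g

199 g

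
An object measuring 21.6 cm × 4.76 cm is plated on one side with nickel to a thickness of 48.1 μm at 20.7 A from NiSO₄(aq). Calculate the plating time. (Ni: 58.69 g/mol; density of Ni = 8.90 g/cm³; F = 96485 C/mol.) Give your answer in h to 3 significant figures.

0.194 h

Plated area = 21.6 × 4.76 = 102.8 cm²
Volume = 102.8 × 48.1×10⁻⁴ cm = 0.4945 cm³
m(Ni) = 0.4945 × 8.90 = 4.401 g
n(Ni) = 4.401 / 58.69 = 0.07499 mol; n(e⁻) = 2 × 0.07499 = 0.1500 mol
Q = 0.1500 × 96485 = 14470 C
t = 14470 / 20.7 = 699.0 s = 0.194 h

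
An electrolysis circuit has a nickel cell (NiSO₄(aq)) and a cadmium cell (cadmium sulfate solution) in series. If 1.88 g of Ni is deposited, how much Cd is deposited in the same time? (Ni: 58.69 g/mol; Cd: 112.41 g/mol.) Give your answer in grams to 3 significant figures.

3.60 g

n(Ni) = 1.88 / 58.69 = 0.03203 mol
Ni²⁺ + 2e⁻ → Ni, so n(e⁻) = 2 × 0.03203 = 0.06406 mol
The cells are in series, so the same charge (and hence the same n(e⁻) = 0.06406 mol) passes through both.
Cd²⁺ + 2e⁻ → Cd, so n(Cd) = 0.06406 / 2 = 0.03203 mol
m(Cd) = 0.03203 × 112.41 = 3.60 g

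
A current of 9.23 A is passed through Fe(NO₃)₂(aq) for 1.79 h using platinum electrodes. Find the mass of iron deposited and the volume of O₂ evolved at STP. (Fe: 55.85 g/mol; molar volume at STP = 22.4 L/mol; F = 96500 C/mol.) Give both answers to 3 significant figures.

17.2 g Fe; 3.45 L O₂

Q = 9.23 × 6444 = 59480 C; n(e⁻) = 59480 / 96500 = 0.6164 mol
Cathode: Fe²⁺ + 2e⁻ → Fe → n(Fe) = 0.6164/2 = 0.3082 mol → 17.2 g
Anode: 2H₂O → O₂ + 4H⁺ + 4e⁻ → n(O₂) = 0.6164/4 = 0.1541 mol → 3.45 L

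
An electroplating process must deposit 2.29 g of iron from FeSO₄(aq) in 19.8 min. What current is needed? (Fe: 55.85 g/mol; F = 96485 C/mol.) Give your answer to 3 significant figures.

6.66 A

n(Fe) = 2.29 / 55.85 = 0.04100 mol
Fe²⁺ + 2e⁻ → Fe, so n(e⁻) = 2 × 0.04100 = 0.08200 mol
Q = 0.08200 × 96485 = 7912 C
I = Q / t = 7912 / 1188 s = 6.66 A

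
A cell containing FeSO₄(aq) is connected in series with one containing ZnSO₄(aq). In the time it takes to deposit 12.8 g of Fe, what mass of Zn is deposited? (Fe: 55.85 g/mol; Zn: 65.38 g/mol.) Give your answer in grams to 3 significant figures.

15.0 g

n(Fe) = 12.8 / 55.85 = 0.2292 mol
Fe²⁺ + 2e⁻ → Fe, so n(e⁻) = 2 × 0.2292 = 0.4584 mol
Same current for the same time ⇒ same n(e⁻) = 0.4584 mol in both cells.
Zn²⁺ + 2e⁻ → Zn, so n(Zn) = 0.4584 / 2 = 0.2292 mol
m(Zn) = 0.2292 × 65.38 = 15.0 g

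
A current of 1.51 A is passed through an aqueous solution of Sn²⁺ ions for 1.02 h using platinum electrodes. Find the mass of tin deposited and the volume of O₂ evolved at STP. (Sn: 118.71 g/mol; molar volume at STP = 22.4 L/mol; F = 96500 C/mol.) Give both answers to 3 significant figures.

3.41 g Sn; 0.322 L O₂

Q = 1.51 × 3672 = 5545 C; n(e⁻) = 5545 / 96500 = 0.05746 mol
Cathode: Sn²⁺ + 2e⁻ → Sn → n(Sn) = 0.05746/2 = 0.02873 mol → 3.41 g
Anode: 2H₂O → O₂ + 4H⁺ + 4e⁻ → n(O₂) = 0.05746/4 = 0.01437 mol → 0.322 L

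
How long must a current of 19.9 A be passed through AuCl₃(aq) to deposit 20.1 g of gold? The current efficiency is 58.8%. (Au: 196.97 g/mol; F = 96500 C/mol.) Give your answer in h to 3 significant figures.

0.701 h

n(Au) = 20.1 / 196.97 = 0.1020 mol
Au³⁺ + 3e⁻ → Au, so n(e⁻) = 3 × 0.1020 = 0.3060 mol
Q = 0.3060 × 96500 / 0.588 = 50220 C
t = Q / I = 50220 / 19.9 = 2524 s = 0.701 h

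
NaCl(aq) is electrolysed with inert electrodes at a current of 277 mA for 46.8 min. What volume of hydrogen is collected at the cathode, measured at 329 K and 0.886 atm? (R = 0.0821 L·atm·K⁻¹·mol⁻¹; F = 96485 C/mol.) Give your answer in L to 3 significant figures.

0.123 L

Charge passed = 0.277 × 2808 = 777.8 C
n(e⁻) = Q/F = 777.8/96485 = 0.008061 mol
2H⁺ + 2e⁻ → H₂, so n(H₂) = 0.008061 / 2 = 0.004031 mol
V = nRT/P = 0.004031 × 0.0821 × 329 / 0.886 = 0.1229 L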